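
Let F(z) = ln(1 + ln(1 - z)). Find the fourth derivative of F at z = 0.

-35

Compose series: expand the inner function first, then feed it into the outer expansion.
The coefficient of z^4 in the expansion is -35/24, so F^(4)(0) = 4! * (-35/24) = -35.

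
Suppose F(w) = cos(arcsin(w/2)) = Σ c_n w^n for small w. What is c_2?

Plug the Maclaurin series of the inner function into that of the outer and collect terms.
So c_2 = F′′(0)/2! = -1/8.

-1/8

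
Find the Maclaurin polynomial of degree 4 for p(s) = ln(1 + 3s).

-81*s^4/4 + 9*s^3 - 9*s^2/2 + 3*s

[s^0] = 0;  [s^1] = 3;  [s^2] = -9/2;  [s^3] = 9;  [s^4] = -81/4.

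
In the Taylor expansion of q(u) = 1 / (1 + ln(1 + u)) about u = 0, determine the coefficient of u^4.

11/3

Expand as Σ (-1)^k u^k with u equal to the inner function's series.
q(0) = 1
q′(0) = -1
q′′(0) = 3
q′′′(0) = -14
q^(4)(0) = 88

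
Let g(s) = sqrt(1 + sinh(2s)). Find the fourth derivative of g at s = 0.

Compose series: expand the inner function first, then feed it into the outer expansion.
From the series, [s^4] g = -31/24; multiply by 4! = 24 to get -31.

-31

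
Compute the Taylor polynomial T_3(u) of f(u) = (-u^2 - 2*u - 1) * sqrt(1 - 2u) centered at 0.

5*u^3/2 + 3*u^2/2 - u - 1

Shift and add copies of the series according to the polynomial's terms.
[u^0] = -1;  [u^1] = -1;  [u^2] = 3/2;  [u^3] = 5/2.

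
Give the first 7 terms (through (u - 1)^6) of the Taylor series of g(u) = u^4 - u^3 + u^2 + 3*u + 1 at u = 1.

Use the known series and substitute for the argument.
g(1) = 5
g′(1) = 6
g′′(1) = 8
g′′′(1) = 18
g^(4)(1) = 24
g^(5)(1) = 0
g^(6)(1) = 0

(u - 1)^4 + 3*(u - 1)^3 + 4*(u - 1)^2 + 6*(u - 1) + 5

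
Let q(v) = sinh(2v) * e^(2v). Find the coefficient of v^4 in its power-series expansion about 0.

Take the Cauchy product of the two expansions.

16/3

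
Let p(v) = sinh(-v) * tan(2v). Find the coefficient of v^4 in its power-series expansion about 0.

Write out both Maclaurin series and multiply, keeping only the needed powers.
[v^0] = 0;  [v^1] = 0;  [v^2] = -2;  [v^3] = 0;  [v^4] = -3.

-3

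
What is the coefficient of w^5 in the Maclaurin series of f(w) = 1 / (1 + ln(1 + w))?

Write 1/(1+u) = 1 - u + u^2 - u^3 + ... and substitute the series for u.
[w^0] = 1;  [w^1] = -1;  [w^2] = 3/2;  [w^3] = -7/3;  [w^4] = 11/3;  [w^5] = -347/60.

-347/60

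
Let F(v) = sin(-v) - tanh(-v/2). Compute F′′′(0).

3/4

Expand each term separately and add.
From the series, [v^3] F = 1/8; multiply by 3! = 6 to get 3/4.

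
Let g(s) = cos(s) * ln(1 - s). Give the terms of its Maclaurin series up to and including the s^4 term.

s^3/6 - s^2/2 - s

Write out both Maclaurin series and multiply, keeping only the needed powers.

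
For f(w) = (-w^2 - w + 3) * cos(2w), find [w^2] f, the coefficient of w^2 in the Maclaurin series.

-7

Shift and add copies of the series according to the polynomial's terms.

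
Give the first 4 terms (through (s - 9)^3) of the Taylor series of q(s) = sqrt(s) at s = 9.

q(9) = 3
q′(9) = 1/6
q′′(9) = -1/108
q′′′(9) = 1/648
Then c_k = q^(k)(9)/k! gives each Taylor coefficient.

(s - 9)^3/3888 - (s - 9)^2/216 + (s - 9)/6 + 3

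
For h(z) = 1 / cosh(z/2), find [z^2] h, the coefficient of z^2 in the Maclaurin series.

Write the quotient as an unknown series and match coefficients against numerator = denominator · series.

-1/8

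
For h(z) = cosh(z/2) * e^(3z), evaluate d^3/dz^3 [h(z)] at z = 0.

Write out both Maclaurin series and multiply, keeping only the needed powers.
From the series, [z^3] h = 39/8; multiply by 3! = 6 to get 117/4.

117/4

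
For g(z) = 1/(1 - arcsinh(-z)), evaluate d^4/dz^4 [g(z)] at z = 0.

Compose series: expand the inner function first, then feed it into the outer expansion.
The coefficient of z^4 in the expansion is 2/3, so g^(4)(0) = 4! * (2/3) = 16.

16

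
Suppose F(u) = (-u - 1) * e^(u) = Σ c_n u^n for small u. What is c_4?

Shift and add copies of the series according to the polynomial's terms.
[u^0] = -1;  [u^1] = -2;  [u^2] = -3/2;  [u^3] = -2/3;  [u^4] = -5/24.

-5/24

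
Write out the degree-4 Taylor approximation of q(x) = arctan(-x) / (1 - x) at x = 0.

Write out both Maclaurin series and multiply, keeping only the needed powers.
q(0) = 0
q′(0) = -1
q′′(0) = -2
q′′′(0) = -4
q^(4)(0) = -16

-2*x^4/3 - 2*x^3/3 - x^2 - x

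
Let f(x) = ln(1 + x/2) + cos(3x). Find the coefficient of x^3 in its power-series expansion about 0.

1/24

Expand each term separately and add.
f(0) = 1
f′(0) = 1/2
f′′(0) = -37/4
f′′′(0) = 1/4
The Taylor polynomial is Σ f^(k)(0)/k! · x^k.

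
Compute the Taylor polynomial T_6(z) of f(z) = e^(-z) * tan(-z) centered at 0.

71*z^6/360 - 41*z^5/120 + z^4/2 - 5*z^3/6 + z^2 - z

Expand each factor separately, then convolve coefficients.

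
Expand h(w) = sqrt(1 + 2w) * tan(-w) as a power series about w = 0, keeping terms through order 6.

-47*w^6/40 + 79*w^5/120 - 5*w^4/6 + w^3/6 - w^2 - w

Expand each factor separately, then convolve coefficients.
h(0) = 0
h′(0) = -1
h′′(0) = -2
h′′′(0) = 1
h^(4)(0) = -20
h^(5)(0) = 79
h^(6)(0) = -846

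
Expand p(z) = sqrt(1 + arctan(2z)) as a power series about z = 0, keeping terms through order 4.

Substitute the inner expansion into the outer series and collect powers.
p(0) = 1
p′(0) = 1
p′′(0) = -1
p′′′(0) = -5
p^(4)(0) = 17

17*z^4/24 - 5*z^3/6 - z^2/2 + z + 1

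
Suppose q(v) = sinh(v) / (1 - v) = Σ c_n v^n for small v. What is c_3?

Write out both Maclaurin series and multiply, keeping only the needed powers.
[v^0] = 0;  [v^1] = 1;  [v^2] = 1;  [v^3] = 7/6.

7/6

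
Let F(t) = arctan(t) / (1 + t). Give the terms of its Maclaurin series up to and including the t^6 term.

Write out both Maclaurin series and multiply, keeping only the needed powers.
[t^0] = 0;  [t^1] = 1;  [t^2] = -1;  [t^3] = 2/3;  [t^4] = -2/3;  [t^5] = 13/15;  [t^6] = -13/15.

-13*t^6/15 + 13*t^5/15 - 2*t^4/3 + 2*t^3/3 - t^2 + t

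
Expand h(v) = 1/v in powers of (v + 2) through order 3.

-(v + 2)^3/16 - (v + 2)^2/8 - (v + 2)/4 - 1/2

[(v + 2)^0] = -1/2;  [(v + 2)^1] = -1/4;  [(v + 2)^2] = -1/8;  [(v + 2)^3] = -1/16.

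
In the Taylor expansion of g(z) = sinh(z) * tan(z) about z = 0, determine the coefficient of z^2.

Multiply the two series term by term and collect like powers.
g(0) = 0
g′(0) = 0
g′′(0) = 2
So c_2 = g′′(0)/2! = 1.

1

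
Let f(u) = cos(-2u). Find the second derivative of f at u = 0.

-4

From the series, [u^2] f = -2; multiply by 2! = 2 to get -4.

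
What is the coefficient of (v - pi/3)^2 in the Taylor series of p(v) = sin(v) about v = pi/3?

p(pi/3) = sqrt(3)/2
p′(pi/3) = 1/2
p′′(pi/3) = -sqrt(3)/2

-sqrt(3)/4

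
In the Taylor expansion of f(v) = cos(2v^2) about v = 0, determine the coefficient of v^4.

f(0) = 1
f′(0) = 0
f′′(0) = 0
f′′′(0) = 0
f^(4)(0) = -48
So c_4 = f^(4)(0)/4! = -2.

-2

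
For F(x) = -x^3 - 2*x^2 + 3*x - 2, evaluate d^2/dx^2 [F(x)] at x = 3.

-22

Differentiate repeatedly and evaluate at the center.
From the series, [(x - 3)^2] F = -11; multiply by 2! = 2 to get -22.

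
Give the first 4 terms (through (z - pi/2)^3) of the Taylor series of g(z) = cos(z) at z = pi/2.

g(pi/2) = 0
g′(pi/2) = -1
g′′(pi/2) = 0
g′′′(pi/2) = 1
Then c_k = g^(k)(pi/2)/k! gives each Taylor coefficient.

(z - pi/2)^3/6 - (z - pi/2)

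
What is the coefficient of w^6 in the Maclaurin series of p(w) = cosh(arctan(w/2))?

Let u equal the inner series; expand the outer function in u and truncate.
p(0) = 1
p′(0) = 0
p′′(0) = 1/4
p′′′(0) = 0
p^(4)(0) = -7/16
p^(5)(0) = 0
p^(6)(0) = 145/64
So c_6 = p^(6)(0)/6! = 29/9216.

29/9216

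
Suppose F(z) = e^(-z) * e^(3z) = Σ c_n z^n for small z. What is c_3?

4/3

Write out both Maclaurin series and multiply, keeping only the needed powers.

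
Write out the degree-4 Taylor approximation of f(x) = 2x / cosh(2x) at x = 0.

-4*x^3 + 2*x

Write the quotient as an unknown series and match coefficients against numerator = denominator · series.
f(0) = 0
f′(0) = 2
f′′(0) = 0
f′′′(0) = -24
f^(4)(0) = 0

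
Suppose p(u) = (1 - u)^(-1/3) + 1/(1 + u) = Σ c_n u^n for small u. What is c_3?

-67/81

Combine the two series term by term.
p(0) = 2
p′(0) = -2/3
p′′(0) = 22/9
p′′′(0) = -134/27
So c_3 = p′′′(0)/3! = -67/81.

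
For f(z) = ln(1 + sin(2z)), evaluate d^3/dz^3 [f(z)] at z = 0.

Compose series: expand the inner function first, then feed it into the outer expansion.
From the series, [z^3] f = 4/3; multiply by 3! = 6 to get 8.

8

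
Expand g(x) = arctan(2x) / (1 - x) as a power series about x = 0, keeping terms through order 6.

86*x^6/15 + 86*x^5/15 - 2*x^4/3 - 2*x^3/3 + 2*x^2 + 2*x

Expand each factor separately, then convolve coefficients.
g(0) = 0
g′(0) = 2
g′′(0) = 4
g′′′(0) = -4
g^(4)(0) = -16
g^(5)(0) = 688
g^(6)(0) = 4128
The Taylor polynomial is Σ g^(k)(0)/k! · x^k.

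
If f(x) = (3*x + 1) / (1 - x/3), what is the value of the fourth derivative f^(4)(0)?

80/27

Multiply each power in the prefactor through the base expansion.
From the series, [x^4] f = 10/81; multiply by 4! = 24 to get 80/27.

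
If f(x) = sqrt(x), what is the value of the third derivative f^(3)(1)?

The coefficient of (x - 1)^3 in the expansion is 1/16, so f′′′(1) = 3! * (1/16) = 3/8.

3/8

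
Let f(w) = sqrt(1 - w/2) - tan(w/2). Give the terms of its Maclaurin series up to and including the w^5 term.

Add the two expansions coefficient-wise.

-617*w^5/122880 - 5*w^4/2048 - 19*w^3/384 - w^2/32 - 3*w/4 + 1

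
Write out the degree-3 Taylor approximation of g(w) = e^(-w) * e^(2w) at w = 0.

Expand each factor separately, then convolve coefficients.
[w^0] = 1;  [w^1] = 1;  [w^2] = 1/2;  [w^3] = 1/6.

w^3/6 + w^2/2 + w + 1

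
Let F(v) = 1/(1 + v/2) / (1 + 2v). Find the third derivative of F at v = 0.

-255/4

Take the Cauchy product of the two expansions.
The coefficient of v^3 in the expansion is -85/8, so F′′′(0) = 3! * (-85/8) = -255/4.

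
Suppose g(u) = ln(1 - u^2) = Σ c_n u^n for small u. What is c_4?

-1/2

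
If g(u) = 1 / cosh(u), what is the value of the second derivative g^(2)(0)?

-1

Invert the denominator's series and multiply.
The coefficient of u^2 in the expansion is -1/2, so g′′(0) = 2! * (-1/2) = -1.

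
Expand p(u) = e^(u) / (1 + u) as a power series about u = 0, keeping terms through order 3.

Write out both Maclaurin series and multiply, keeping only the needed powers.
p(0) = 1
p′(0) = 0
p′′(0) = 1
p′′′(0) = -2
Dividing each by k! gives the coefficients c_0, ..., c_3.

-u^3/3 + u^2/2 + 1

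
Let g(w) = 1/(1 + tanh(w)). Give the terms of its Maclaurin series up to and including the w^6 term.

2*w^6/45 - 2*w^5/15 + w^4/3 - 2*w^3/3 + w^2 - w + 1

Compose series: expand the inner function first, then feed it into the outer expansion.
g(0) = 1
g′(0) = -1
g′′(0) = 2
g′′′(0) = -4
g^(4)(0) = 8
g^(5)(0) = -16
g^(6)(0) = 32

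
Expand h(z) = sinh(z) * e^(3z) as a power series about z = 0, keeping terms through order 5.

62*z^5/15 + 5*z^4 + 14*z^3/3 + 3*z^2 + z

Multiply the two series term by term and collect like powers.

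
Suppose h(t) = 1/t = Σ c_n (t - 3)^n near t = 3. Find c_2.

1/27

h(3) = 1/3
h′(3) = -1/9
h′′(3) = 2/27
The Taylor polynomial is Σ h^(k)(3)/k! · (t - 3)^k.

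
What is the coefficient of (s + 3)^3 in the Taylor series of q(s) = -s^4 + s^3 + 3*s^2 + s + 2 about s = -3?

Differentiate repeatedly and evaluate at the center.
[(s + 3)^0] = -82;  [(s + 3)^1] = 118;  [(s + 3)^2] = -60;  [(s + 3)^3] = 13.
So c_3 = q′′′(-3)/3! = 13.

13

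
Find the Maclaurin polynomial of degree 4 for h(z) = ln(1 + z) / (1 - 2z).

Write out both Maclaurin series and multiply, keeping only the needed powers.
[z^0] = 0;  [z^1] = 1;  [z^2] = 3/2;  [z^3] = 10/3;  [z^4] = 77/12.

77*z^4/12 + 10*z^3/3 + 3*z^2/2 + z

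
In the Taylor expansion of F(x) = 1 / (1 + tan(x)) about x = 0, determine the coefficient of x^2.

1

Use the geometric series for the reciprocal, then substitute.
So c_2 = F′′(0)/2! = 1.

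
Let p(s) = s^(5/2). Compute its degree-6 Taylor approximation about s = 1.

Compute the successive derivatives at the expansion point and divide by k!.
p(1) = 1
p′(1) = 5/2
p′′(1) = 15/4
p′′′(1) = 15/8
p^(4)(1) = -15/16
p^(5)(1) = 45/32
p^(6)(1) = -225/64

-5*(s - 1)^6/1024 + 3*(s - 1)^5/256 - 5*(s - 1)^4/128 + 5*(s - 1)^3/16 + 15*(s - 1)^2/8 + 5*(s - 1)/2 + 1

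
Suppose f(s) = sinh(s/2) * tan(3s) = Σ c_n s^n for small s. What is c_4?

Take the Cauchy product of the two expansions.
f(0) = 0
f′(0) = 0
f′′(0) = 3
f′′′(0) = 0
f^(4)(0) = 219/2
So c_4 = f^(4)(0)/4! = 73/16.

73/16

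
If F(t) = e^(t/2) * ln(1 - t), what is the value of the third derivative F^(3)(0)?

Write out both Maclaurin series and multiply, keeping only the needed powers.
From the series, [t^3] F = -17/24; multiply by 3! = 6 to get -17/4.

-17/4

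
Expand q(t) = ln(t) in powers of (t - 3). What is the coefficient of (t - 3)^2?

-1/18

Compute the successive derivatives at the expansion point and divide by k!.
[(t - 3)^0] = ln(3);  [(t - 3)^1] = 1/3;  [(t - 3)^2] = -1/18.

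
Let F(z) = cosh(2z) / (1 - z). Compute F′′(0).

Take the Cauchy product of the two expansions.
The coefficient of z^2 in the expansion is 3, so F′′(0) = 2! * (3) = 6.

6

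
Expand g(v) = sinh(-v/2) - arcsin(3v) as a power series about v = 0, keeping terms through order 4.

Add the two expansions coefficient-wise.
g(0) = 0
g′(0) = -7/2
g′′(0) = 0
g′′′(0) = -217/8
g^(4)(0) = 0
The Taylor polynomial is Σ g^(k)(0)/k! · v^k.

-217*v^3/48 - 7*v/2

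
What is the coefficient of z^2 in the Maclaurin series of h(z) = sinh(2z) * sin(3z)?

6

Expand each factor separately, then convolve coefficients.
[z^0] = 0;  [z^1] = 0;  [z^2] = 6.
So c_2 = h′′(0)/2! = 6.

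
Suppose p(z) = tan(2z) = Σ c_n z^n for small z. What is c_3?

8/3

Apply the Taylor formula c_k = f^(k)(a)/k!.
p(0) = 0
p′(0) = 2
p′′(0) = 0
p′′′(0) = 16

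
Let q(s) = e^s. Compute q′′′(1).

The coefficient of (s - 1)^3 in the expansion is e/6, so q′′′(1) = 3! * (e/6) = e.

e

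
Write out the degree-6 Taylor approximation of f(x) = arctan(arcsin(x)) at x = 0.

Substitute the inner expansion into the outer series and collect powers.
f(0) = 0
f′(0) = 1
f′′(0) = 0
f′′′(0) = -1
f^(4)(0) = 0
f^(5)(0) = 13
f^(6)(0) = 0

13*x^5/120 - x^3/6 + x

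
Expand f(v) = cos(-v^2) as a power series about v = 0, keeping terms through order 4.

1 - v^4/2

f(0) = 1
f′(0) = 0
f′′(0) = 0
f′′′(0) = 0
f^(4)(0) = -12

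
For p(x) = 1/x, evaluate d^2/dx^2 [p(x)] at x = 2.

From the series, [(x - 2)^2] p = 1/8; multiply by 2! = 2 to get 1/4.

1/4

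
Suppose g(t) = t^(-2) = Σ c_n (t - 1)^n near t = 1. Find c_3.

g(1) = 1
g′(1) = -2
g′′(1) = 6
g′′′(1) = -24
The Taylor polynomial is Σ g^(k)(1)/k! · (t - 1)^k.

-4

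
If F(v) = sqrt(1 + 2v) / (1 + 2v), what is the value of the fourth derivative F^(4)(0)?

105

Multiply the two series term by term and collect like powers.
The coefficient of v^4 in the expansion is 35/8, so F^(4)(0) = 4! * (35/8) = 105.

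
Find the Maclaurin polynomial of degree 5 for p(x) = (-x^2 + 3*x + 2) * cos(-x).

Shift and add copies of the series according to the polynomial's terms.
[x^0] = 2;  [x^1] = 3;  [x^2] = -2;  [x^3] = -3/2;  [x^4] = 7/12;  [x^5] = 1/8.

x^5/8 + 7*x^4/12 - 3*x^3/2 - 2*x^2 + 3*x + 2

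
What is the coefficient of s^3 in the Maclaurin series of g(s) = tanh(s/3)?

-1/81

Use the known series and substitute for the argument.
g(0) = 0
g′(0) = 1/3
g′′(0) = 0
g′′′(0) = -2/27
Then c_k = g^(k)(0)/k! gives each Taylor coefficient.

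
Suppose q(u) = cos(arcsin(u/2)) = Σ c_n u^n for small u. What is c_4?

Substitute the inner expansion into the outer series and collect powers.
[u^0] = 1;  [u^1] = 0;  [u^2] = -1/8;  [u^3] = 0;  [u^4] = -1/128.
So c_4 = q^(4)(0)/4! = -1/128.

-1/128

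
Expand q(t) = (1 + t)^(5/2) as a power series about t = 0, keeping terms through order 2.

[t^0] = 1;  [t^1] = 5/2;  [t^2] = 15/8.

15*t^2/8 + 5*t/2 + 1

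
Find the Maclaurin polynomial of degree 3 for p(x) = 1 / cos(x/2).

x^2/8 + 1

Invert the denominator's series and multiply.
[x^0] = 1;  [x^1] = 0;  [x^2] = 1/8;  [x^3] = 0.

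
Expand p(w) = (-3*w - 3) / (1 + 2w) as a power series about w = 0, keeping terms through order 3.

Multiply each power in the prefactor through the base expansion.
p(0) = -3
p′(0) = 3
p′′(0) = -12
p′′′(0) = 72

12*w^3 - 6*w^2 + 3*w - 3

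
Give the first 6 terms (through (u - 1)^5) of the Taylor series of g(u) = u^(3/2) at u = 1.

[(u - 1)^0] = 1;  [(u - 1)^1] = 3/2;  [(u - 1)^2] = 3/8;  [(u - 1)^3] = -1/16;  [(u - 1)^4] = 3/128;  [(u - 1)^5] = -3/256.

-3*(u - 1)^5/256 + 3*(u - 1)^4/128 - (u - 1)^3/16 + 3*(u - 1)^2/8 + 3*(u - 1)/2 + 1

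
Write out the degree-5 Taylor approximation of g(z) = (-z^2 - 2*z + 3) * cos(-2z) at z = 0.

-4*z^5/3 + 4*z^4 + 4*z^3 - 7*z^2 - 2*z + 3

Multiply each power in the prefactor through the base expansion.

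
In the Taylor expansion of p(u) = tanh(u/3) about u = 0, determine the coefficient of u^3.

-1/81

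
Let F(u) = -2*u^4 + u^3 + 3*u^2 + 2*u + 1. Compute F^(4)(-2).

-48

The coefficient of (u + 2)^4 in the expansion is -2, so F^(4)(-2) = 4! * (-2) = -48.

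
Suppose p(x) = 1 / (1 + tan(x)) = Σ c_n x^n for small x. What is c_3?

Expand as Σ (-1)^k u^k with u equal to the inner function's series.
p(0) = 1
p′(0) = -1
p′′(0) = 2
p′′′(0) = -8
So c_3 = p′′′(0)/3! = -4/3.

-4/3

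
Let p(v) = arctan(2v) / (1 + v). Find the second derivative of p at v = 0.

Write out both Maclaurin series and multiply, keeping only the needed powers.
The coefficient of v^2 in the expansion is -2, so p′′(0) = 2! * (-2) = -4.

-4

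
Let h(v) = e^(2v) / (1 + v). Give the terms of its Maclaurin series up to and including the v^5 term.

Multiply the two series term by term and collect like powers.
h(0) = 1
h′(0) = 1
h′′(0) = 2
h′′′(0) = 2
h^(4)(0) = 8
h^(5)(0) = -8

-v^5/15 + v^4/3 + v^3/3 + v^2 + v + 1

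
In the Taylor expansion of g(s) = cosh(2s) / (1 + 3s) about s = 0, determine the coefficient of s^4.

299/3

Multiply the two series term by term and collect like powers.
So c_4 = g^(4)(0)/4! = 299/3.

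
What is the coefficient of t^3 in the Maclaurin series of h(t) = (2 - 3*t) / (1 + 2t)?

Shift and add copies of the series according to the polynomial's terms.

-28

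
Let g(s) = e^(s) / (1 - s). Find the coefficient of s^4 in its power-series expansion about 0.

65/24

Expand each factor separately, then convolve coefficients.
g(0) = 1
g′(0) = 2
g′′(0) = 5
g′′′(0) = 16
g^(4)(0) = 65
So c_4 = g^(4)(0)/4! = 65/24.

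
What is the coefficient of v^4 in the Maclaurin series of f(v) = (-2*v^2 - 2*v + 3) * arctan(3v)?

Shift and add copies of the series according to the polynomial's terms.
f(0) = 0
f′(0) = 9
f′′(0) = -12
f′′′(0) = -198
f^(4)(0) = 432
So c_4 = f^(4)(0)/4! = 18.

18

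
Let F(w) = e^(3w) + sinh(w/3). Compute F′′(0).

9

Add the two expansions coefficient-wise.
The coefficient of w^2 in the expansion is 9/2, so F′′(0) = 2! * (9/2) = 9.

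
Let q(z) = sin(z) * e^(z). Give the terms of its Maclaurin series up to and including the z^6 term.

-z^6/90 - z^5/30 + z^3/3 + z^2 + z

Write out both Maclaurin series and multiply, keeping only the needed powers.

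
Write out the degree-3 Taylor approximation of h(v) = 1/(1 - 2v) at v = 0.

8*v^3 + 4*v^2 + 2*v + 1

h(0) = 1
h′(0) = 2
h′′(0) = 8
h′′′(0) = 48
The Taylor polynomial is Σ h^(k)(0)/k! · v^k.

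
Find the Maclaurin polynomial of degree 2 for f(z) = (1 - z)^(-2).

Apply the Taylor formula c_k = f^(k)(a)/k!.
[z^0] = 1;  [z^1] = 2;  [z^2] = 3.

3*z^2 + 2*z + 1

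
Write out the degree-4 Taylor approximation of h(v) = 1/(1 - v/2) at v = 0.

v^4/16 + v^3/8 + v^2/4 + v/2 + 1

Apply the Taylor formula c_k = f^(k)(a)/k!.
h(0) = 1
h′(0) = 1/2
h′′(0) = 1/2
h′′′(0) = 3/4
h^(4)(0) = 3/2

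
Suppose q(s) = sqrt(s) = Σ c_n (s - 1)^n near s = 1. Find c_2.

-1/8

[(s - 1)^0] = 1;  [(s - 1)^1] = 1/2;  [(s - 1)^2] = -1/8.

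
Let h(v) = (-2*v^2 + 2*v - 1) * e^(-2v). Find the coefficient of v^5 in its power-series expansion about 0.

Shift and add copies of the series according to the polynomial's terms.
[v^0] = -1;  [v^1] = 4;  [v^2] = -8;  [v^3] = 28/3;  [v^4] = -22/3;  [v^5] = 64/15.

64/15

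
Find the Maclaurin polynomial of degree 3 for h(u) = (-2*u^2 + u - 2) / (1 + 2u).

24*u^3 - 12*u^2 + 5*u - 2

Multiply each power in the prefactor through the base expansion.
[u^0] = -2;  [u^1] = 5;  [u^2] = -12;  [u^3] = 24.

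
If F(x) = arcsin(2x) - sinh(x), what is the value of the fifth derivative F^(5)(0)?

Combine the two series term by term.
The coefficient of x^5 in the expansion is 287/120, so F^(5)(0) = 5! * (287/120) = 287.

287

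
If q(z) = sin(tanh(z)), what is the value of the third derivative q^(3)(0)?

Compose series: expand the inner function first, then feed it into the outer expansion.
The coefficient of z^3 in the expansion is -1/2, so q′′′(0) = 3! * (-1/2) = -3.

-3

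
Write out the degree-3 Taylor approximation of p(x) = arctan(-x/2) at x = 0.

p(0) = 0
p′(0) = -1/2
p′′(0) = 0
p′′′(0) = 1/4
Then c_k = p^(k)(0)/k! gives each Taylor coefficient.

x^3/24 - x/2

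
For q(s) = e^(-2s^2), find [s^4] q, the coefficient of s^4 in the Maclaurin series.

2

q(0) = 1
q′(0) = 0
q′′(0) = -4
q′′′(0) = 0
q^(4)(0) = 48
The Taylor polynomial is Σ q^(k)(0)/k! · s^k.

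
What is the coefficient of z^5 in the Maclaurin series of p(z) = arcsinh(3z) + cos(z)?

Expand each term separately and add.
p(0) = 1
p′(0) = 3
p′′(0) = -1
p′′′(0) = -27
p^(4)(0) = 1
p^(5)(0) = 2187

729/40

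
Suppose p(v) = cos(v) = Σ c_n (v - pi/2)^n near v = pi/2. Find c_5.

-1/120

[(v - pi/2)^0] = 0;  [(v - pi/2)^1] = -1;  [(v - pi/2)^2] = 0;  [(v - pi/2)^3] = 1/6;  [(v - pi/2)^4] = 0;  [(v - pi/2)^5] = -1/120.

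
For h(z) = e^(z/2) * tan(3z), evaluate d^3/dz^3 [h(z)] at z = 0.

225/4

Multiply the two series term by term and collect like powers.
The coefficient of z^3 in the expansion is 75/8, so h′′′(0) = 3! * (75/8) = 225/4.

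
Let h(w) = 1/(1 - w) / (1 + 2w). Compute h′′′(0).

Take the Cauchy product of the two expansions.
The coefficient of w^3 in the expansion is -5, so h′′′(0) = 3! * (-5) = -30.

-30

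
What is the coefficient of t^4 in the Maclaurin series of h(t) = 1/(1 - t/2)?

1/16

Apply the Taylor formula c_k = f^(k)(a)/k!.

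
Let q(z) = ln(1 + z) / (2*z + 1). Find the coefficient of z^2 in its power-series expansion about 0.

Multiply the numerator's expansion by the denominator's geometric series.

-5/2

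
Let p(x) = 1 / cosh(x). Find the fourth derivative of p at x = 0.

5

Write the quotient as an unknown series and match coefficients against numerator = denominator · series.
From the series, [x^4] p = 5/24; multiply by 4! = 24 to get 5.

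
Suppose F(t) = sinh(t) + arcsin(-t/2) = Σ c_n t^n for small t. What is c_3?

7/48

Expand each term separately and add.
F(0) = 0
F′(0) = 1/2
F′′(0) = 0
F′′′(0) = 7/8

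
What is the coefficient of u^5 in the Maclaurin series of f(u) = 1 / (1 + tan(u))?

Use the geometric series for the reciprocal, then substitute.
f(0) = 1
f′(0) = -1
f′′(0) = 2
f′′′(0) = -8
f^(4)(0) = 40
f^(5)(0) = -256
So c_5 = f^(5)(0)/5! = -32/15.

-32/15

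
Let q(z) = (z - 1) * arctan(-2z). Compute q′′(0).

Shift and add copies of the series according to the polynomial's terms.
From the series, [z^2] q = -2; multiply by 2! = 2 to get -4.

-4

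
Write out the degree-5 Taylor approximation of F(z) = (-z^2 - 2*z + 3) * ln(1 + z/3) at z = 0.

Distribute the polynomial across the series and collect like powers.
F(0) = 0
F′(0) = 1
F′′(0) = -5/3
F′′′(0) = -10/9
F^(4)(0) = 14/27
F^(5)(0) = -4/9
Dividing each by k! gives the coefficients c_0, ..., c_5.

-z^5/270 + 7*z^4/324 - 5*z^3/27 - 5*z^2/6 + z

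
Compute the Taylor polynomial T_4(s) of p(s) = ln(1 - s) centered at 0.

-s^4/4 - s^3/3 - s^2/2 - s

p(0) = 0
p′(0) = -1
p′′(0) = -1
p′′′(0) = -2
p^(4)(0) = -6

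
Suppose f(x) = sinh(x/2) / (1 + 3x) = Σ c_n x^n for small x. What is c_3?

Take the Cauchy product of the two expansions.

217/48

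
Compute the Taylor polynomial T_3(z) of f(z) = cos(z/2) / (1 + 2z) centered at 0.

-31*z^3/4 + 31*z^2/8 - 2*z + 1

Multiply the two series term by term and collect like powers.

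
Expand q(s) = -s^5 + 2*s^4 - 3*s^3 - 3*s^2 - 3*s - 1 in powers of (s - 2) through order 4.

-8*(s - 2)^4 - 27*(s - 2)^3 - 53*(s - 2)^2 - 67*(s - 2) - 43

[(s - 2)^0] = -43;  [(s - 2)^1] = -67;  [(s - 2)^2] = -53;  [(s - 2)^3] = -27;  [(s - 2)^4] = -8.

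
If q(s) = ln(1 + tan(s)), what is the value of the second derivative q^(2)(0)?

-1

Let u equal the inner series; expand the outer function in u and truncate.
The coefficient of s^2 in the expansion is -1/2, so q′′(0) = 2! * (-1/2) = -1.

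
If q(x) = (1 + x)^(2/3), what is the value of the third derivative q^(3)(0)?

The coefficient of x^3 in the expansion is 4/81, so q′′′(0) = 3! * (4/81) = 8/27.

8/27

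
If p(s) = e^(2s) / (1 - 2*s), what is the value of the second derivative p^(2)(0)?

Multiply the numerator's expansion by the denominator's geometric series.
From the series, [s^2] p = 10; multiply by 2! = 2 to get 20.

20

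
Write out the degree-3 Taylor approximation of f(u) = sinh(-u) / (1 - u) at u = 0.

Expand each factor separately, then convolve coefficients.
f(0) = 0
f′(0) = -1
f′′(0) = -2
f′′′(0) = -7

-7*u^3/6 - u^2 - u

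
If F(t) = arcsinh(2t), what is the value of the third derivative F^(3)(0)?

-8

Compute the successive derivatives at the expansion point and divide by k!.
The coefficient of t^3 in the expansion is -4/3, so F′′′(0) = 3! * (-4/3) = -8.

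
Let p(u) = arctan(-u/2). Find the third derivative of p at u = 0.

The coefficient of u^3 in the expansion is 1/24, so p′′′(0) = 3! * (1/24) = 1/4.

1/4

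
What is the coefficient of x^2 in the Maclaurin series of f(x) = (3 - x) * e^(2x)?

Multiply each power in the prefactor through the base expansion.
f(0) = 3
f′(0) = 5
f′′(0) = 8
The Taylor polynomial is Σ f^(k)(0)/k! · x^k.

4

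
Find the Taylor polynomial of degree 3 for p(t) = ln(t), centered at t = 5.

(t - 5)^3/375 - (t - 5)^2/50 + (t - 5)/5 + ln(5)

Compute the successive derivatives at the expansion point and divide by k!.
p(5) = ln(5)
p′(5) = 1/5
p′′(5) = -1/25
p′′′(5) = 2/125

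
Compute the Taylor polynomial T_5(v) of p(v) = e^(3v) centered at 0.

p(0) = 1
p′(0) = 3
p′′(0) = 9
p′′′(0) = 27
p^(4)(0) = 81
p^(5)(0) = 243
The Taylor polynomial is Σ p^(k)(0)/k! · v^k.

81*v^5/40 + 27*v^4/8 + 9*v^3/2 + 9*v^2/2 + 3*v + 1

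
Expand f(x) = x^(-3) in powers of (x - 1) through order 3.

-10*(x - 1)^3 + 6*(x - 1)^2 - 3*(x - 1) + 1

Use the known series and substitute for the argument.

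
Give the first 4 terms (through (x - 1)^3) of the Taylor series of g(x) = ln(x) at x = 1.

(x - 1)^3/3 - (x - 1)^2/2 + (x - 1)

[(x - 1)^0] = 0;  [(x - 1)^1] = 1;  [(x - 1)^2] = -1/2;  [(x - 1)^3] = 1/3.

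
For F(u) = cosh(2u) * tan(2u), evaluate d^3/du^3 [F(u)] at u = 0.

40

Take the Cauchy product of the two expansions.
The coefficient of u^3 in the expansion is 20/3, so F′′′(0) = 3! * (20/3) = 40.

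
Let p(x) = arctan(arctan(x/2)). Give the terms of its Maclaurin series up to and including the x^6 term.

Let u equal the inner series; expand the outer function in u and truncate.
p(0) = 0
p′(0) = 1/2
p′′(0) = 0
p′′′(0) = -1/2
p^(4)(0) = 0
p^(5)(0) = 11/4
p^(6)(0) = 0

11*x^5/480 - x^3/12 + x/2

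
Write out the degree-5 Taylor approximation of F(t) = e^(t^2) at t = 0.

Compute the successive derivatives at the expansion point and divide by k!.
F(0) = 1
F′(0) = 0
F′′(0) = 2
F′′′(0) = 0
F^(4)(0) = 12
F^(5)(0) = 0

t^4/2 + t^2 + 1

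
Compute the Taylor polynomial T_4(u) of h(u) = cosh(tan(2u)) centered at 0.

Substitute the inner expansion into the outer series and collect powers.
[u^0] = 1;  [u^1] = 0;  [u^2] = 2;  [u^3] = 0;  [u^4] = 6.

6*u^4 + 2*u^2 + 1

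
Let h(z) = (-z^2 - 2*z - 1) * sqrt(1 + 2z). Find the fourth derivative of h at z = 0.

Shift and add copies of the series according to the polynomial's terms.
The coefficient of z^4 in the expansion is 1/8, so h^(4)(0) = 4! * (1/8) = 3.

3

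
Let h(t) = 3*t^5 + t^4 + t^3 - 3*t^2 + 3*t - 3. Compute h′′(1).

72

The coefficient of (t - 1)^2 in the expansion is 36, so h′′(1) = 2! * (36) = 72.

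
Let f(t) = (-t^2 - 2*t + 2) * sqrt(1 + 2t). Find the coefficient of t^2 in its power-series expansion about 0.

Shift and add copies of the series according to the polynomial's terms.
f(0) = 2
f′(0) = 0
f′′(0) = -8
So c_2 = f′′(0)/2! = -4.

-4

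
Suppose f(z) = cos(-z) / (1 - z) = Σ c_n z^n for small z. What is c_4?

13/24

Multiply the two series term by term and collect like powers.
f(0) = 1
f′(0) = 1
f′′(0) = 1
f′′′(0) = 3
f^(4)(0) = 13
So c_4 = f^(4)(0)/4! = 13/24.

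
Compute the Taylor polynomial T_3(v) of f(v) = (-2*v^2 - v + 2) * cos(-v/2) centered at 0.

Distribute the polynomial across the series and collect like powers.
f(0) = 2
f′(0) = -1
f′′(0) = -9/2
f′′′(0) = 3/4

v^3/8 - 9*v^2/4 - v + 2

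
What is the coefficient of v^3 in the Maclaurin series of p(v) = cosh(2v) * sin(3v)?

3/2

Expand each factor separately, then convolve coefficients.
p(0) = 0
p′(0) = 3
p′′(0) = 0
p′′′(0) = 9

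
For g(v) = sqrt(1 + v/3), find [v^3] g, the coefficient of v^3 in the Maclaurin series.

1/432

Compute the successive derivatives at the expansion point and divide by k!.
g(0) = 1
g′(0) = 1/6
g′′(0) = -1/36
g′′′(0) = 1/72
So c_3 = g′′′(0)/3! = 1/432.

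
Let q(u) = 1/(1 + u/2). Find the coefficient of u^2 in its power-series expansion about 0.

1/4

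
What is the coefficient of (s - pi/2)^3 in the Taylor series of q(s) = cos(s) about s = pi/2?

Use the known series and substitute for the argument.
q(pi/2) = 0
q′(pi/2) = -1
q′′(pi/2) = 0
q′′′(pi/2) = 1
So c_3 = q′′′(pi/2)/3! = 1/6.

1/6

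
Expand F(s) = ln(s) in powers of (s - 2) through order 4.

F(2) = ln(2)
F′(2) = 1/2
F′′(2) = -1/4
F′′′(2) = 1/4
F^(4)(2) = -3/8

-(s - 2)^4/64 + (s - 2)^3/24 - (s - 2)^2/8 + (s - 2)/2 + ln(2)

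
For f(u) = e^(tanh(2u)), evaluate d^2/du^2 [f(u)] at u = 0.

Plug the Maclaurin series of the inner function into that of the outer and collect terms.
The coefficient of u^2 in the expansion is 2, so f′′(0) = 2! * (2) = 4.

4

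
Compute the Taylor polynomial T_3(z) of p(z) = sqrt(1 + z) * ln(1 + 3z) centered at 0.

Write out both Maclaurin series and multiply, keeping only the needed powers.
p(0) = 0
p′(0) = 3
p′′(0) = -6
p′′′(0) = 153/4
The Taylor polynomial is Σ p^(k)(0)/k! · z^k.

51*z^3/8 - 3*z^2 + 3*z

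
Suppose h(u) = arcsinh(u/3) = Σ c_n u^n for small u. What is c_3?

Differentiate repeatedly and evaluate at the center.
h(0) = 0
h′(0) = 1/3
h′′(0) = 0
h′′′(0) = -1/27

-1/162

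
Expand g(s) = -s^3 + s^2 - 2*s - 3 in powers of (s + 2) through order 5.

[(s + 2)^0] = 13;  [(s + 2)^1] = -18;  [(s + 2)^2] = 7;  [(s + 2)^3] = -1;  [(s + 2)^4] = 0;  [(s + 2)^5] = 0.

-(s + 2)^3 + 7*(s + 2)^2 - 18*(s + 2) + 13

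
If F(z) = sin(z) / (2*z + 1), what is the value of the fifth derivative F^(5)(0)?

Use 1/(1 - r) = Σ r^k on the denominator, then take the Cauchy product.
From the series, [z^5] F = 1841/120; multiply by 5! = 120 to get 1841.

1841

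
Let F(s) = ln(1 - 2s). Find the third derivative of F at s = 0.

-16

Compute the successive derivatives at the expansion point and divide by k!.
The coefficient of s^3 in the expansion is -8/3, so F′′′(0) = 3! * (-8/3) = -16.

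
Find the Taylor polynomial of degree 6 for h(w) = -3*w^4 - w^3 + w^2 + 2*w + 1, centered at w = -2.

Differentiate repeatedly and evaluate at the center.
h(-2) = -39
h′(-2) = 82
h′′(-2) = -130
h′′′(-2) = 138
h^(4)(-2) = -72
h^(5)(-2) = 0
h^(6)(-2) = 0
The Taylor polynomial is Σ h^(k)(-2)/k! · (w + 2)^k.

-3*(w + 2)^4 + 23*(w + 2)^3 - 65*(w + 2)^2 + 82*(w + 2) - 39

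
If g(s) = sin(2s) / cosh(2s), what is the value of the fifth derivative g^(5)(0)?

Invert the denominator's series and multiply.
The coefficient of s^5 in the expansion is 48/5, so g^(5)(0) = 5! * (48/5) = 1152.

1152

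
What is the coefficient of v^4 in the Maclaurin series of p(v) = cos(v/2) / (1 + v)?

337/384

Write out both Maclaurin series and multiply, keeping only the needed powers.
p(0) = 1
p′(0) = -1
p′′(0) = 7/4
p′′′(0) = -21/4
p^(4)(0) = 337/16
So c_4 = p^(4)(0)/4! = 337/384.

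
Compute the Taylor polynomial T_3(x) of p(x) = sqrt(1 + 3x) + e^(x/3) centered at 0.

Combine the two series term by term.
[x^0] = 2;  [x^1] = 11/6;  [x^2] = -77/72;  [x^3] = 2195/1296.

2195*x^3/1296 - 77*x^2/72 + 11*x/6 + 2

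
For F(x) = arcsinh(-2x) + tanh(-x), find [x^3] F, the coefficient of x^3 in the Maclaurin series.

Combine the two series term by term.
F(0) = 0
F′(0) = -3
F′′(0) = 0
F′′′(0) = 10
The Taylor polynomial is Σ F^(k)(0)/k! · x^k.

5/3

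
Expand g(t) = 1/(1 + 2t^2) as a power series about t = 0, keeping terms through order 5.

4*t^4 - 2*t^2 + 1

g(0) = 1
g′(0) = 0
g′′(0) = -4
g′′′(0) = 0
g^(4)(0) = 96
g^(5)(0) = 0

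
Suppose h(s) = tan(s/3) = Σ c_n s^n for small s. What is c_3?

h(0) = 0
h′(0) = 1/3
h′′(0) = 0
h′′′(0) = 2/27
So c_3 = h′′′(0)/3! = 1/81.

1/81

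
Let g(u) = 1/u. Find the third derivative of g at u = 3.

The coefficient of (u - 3)^3 in the expansion is -1/81, so g′′′(3) = 3! * (-1/81) = -2/27.

-2/27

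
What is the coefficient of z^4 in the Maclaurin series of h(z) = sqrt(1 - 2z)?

-5/8

[z^0] = 1;  [z^1] = -1;  [z^2] = -1/2;  [z^3] = -1/2;  [z^4] = -5/8.
So c_4 = h^(4)(0)/4! = -5/8.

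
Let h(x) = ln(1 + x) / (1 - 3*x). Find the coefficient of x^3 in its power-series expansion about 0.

47/6

Use 1/(1 - r) = Σ r^k on the denominator, then take the Cauchy product.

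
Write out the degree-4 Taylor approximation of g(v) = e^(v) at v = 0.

Use the known series and substitute for the argument.
g(0) = 1
g′(0) = 1
g′′(0) = 1
g′′′(0) = 1
g^(4)(0) = 1

v^4/24 + v^3/6 + v^2/2 + v + 1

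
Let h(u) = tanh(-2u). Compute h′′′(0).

16

The coefficient of u^3 in the expansion is 8/3, so h′′′(0) = 3! * (8/3) = 16.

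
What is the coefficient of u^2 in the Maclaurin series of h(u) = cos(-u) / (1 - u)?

Take the Cauchy product of the two expansions.
[u^0] = 1;  [u^1] = 1;  [u^2] = 1/2.
So c_2 = h′′(0)/2! = 1/2.

1/2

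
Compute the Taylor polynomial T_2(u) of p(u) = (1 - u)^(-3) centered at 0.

6*u^2 + 3*u + 1

Compute the successive derivatives at the expansion point and divide by k!.
p(0) = 1
p′(0) = 3
p′′(0) = 12
Then c_k = p^(k)(0)/k! gives each Taylor coefficient.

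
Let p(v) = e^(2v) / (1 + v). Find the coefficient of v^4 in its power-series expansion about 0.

1/3

Take the Cauchy product of the two expansions.
p(0) = 1
p′(0) = 1
p′′(0) = 2
p′′′(0) = 2
p^(4)(0) = 8
So c_4 = p^(4)(0)/4! = 1/3.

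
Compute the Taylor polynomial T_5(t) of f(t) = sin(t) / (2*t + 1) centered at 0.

1841*t^5/120 - 23*t^4/3 + 23*t^3/6 - 2*t^2 + t

Expand 1/(denominator) as a geometric series and multiply by the numerator's series.
f(0) = 0
f′(0) = 1
f′′(0) = -4
f′′′(0) = 23
f^(4)(0) = -184
f^(5)(0) = 1841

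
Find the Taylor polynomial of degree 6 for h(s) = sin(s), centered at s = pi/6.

Apply the Taylor formula c_k = f^(k)(a)/k!.
[(s - pi/6)^0] = 1/2;  [(s - pi/6)^1] = sqrt(3)/2;  [(s - pi/6)^2] = -1/4;  [(s - pi/6)^3] = -sqrt(3)/12;  [(s - pi/6)^4] = 1/48;  [(s - pi/6)^5] = sqrt(3)/240;  [(s - pi/6)^6] = -1/1440.

-(s - pi/6)^6/1440 + sqrt(3)*(s - pi/6)^5/240 + (s - pi/6)^4/48 - sqrt(3)*(s - pi/6)^3/12 - (s - pi/6)^2/4 + sqrt(3)*(s - pi/6)/2 + 1/2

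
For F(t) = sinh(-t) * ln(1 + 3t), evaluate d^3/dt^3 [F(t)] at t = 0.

27

Write out both Maclaurin series and multiply, keeping only the needed powers.
The coefficient of t^3 in the expansion is 9/2, so F′′′(0) = 3! * (9/2) = 27.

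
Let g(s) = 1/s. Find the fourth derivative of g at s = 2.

The coefficient of (s - 2)^4 in the expansion is 1/32, so g^(4)(2) = 4! * (1/32) = 3/4.

3/4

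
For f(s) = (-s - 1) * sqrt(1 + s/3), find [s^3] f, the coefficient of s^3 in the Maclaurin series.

5/432

Multiply each power in the prefactor through the base expansion.
So c_3 = f′′′(0)/3! = 5/432.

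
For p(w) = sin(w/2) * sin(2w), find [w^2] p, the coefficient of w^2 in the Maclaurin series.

Multiply the two series term by term and collect like powers.
p(0) = 0
p′(0) = 0
p′′(0) = 2

1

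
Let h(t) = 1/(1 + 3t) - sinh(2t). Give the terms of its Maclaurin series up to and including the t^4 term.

81*t^4 - 85*t^3/3 + 9*t^2 - 5*t + 1

Combine the two series term by term.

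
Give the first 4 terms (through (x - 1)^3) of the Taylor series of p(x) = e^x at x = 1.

e*(x - 1)^3/6 + e*(x - 1)^2/2 + e*(x - 1) + e

p(1) = e
p′(1) = e
p′′(1) = e
p′′′(1) = e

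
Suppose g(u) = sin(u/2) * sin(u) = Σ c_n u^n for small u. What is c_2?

1/2

Expand each factor separately, then convolve coefficients.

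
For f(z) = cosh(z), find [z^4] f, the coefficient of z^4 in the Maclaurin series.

1/24

[z^0] = 1;  [z^1] = 0;  [z^2] = 1/2;  [z^3] = 0;  [z^4] = 1/24.
So c_4 = f^(4)(0)/4! = 1/24.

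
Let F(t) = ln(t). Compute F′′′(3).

2/27

The coefficient of (t - 3)^3 in the expansion is 1/81, so F′′′(3) = 3! * (1/81) = 2/27.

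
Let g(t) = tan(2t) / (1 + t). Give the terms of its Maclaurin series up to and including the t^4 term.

Multiply the two series term by term and collect like powers.
g(0) = 0
g′(0) = 2
g′′(0) = -4
g′′′(0) = 28
g^(4)(0) = -112
The Taylor polynomial is Σ g^(k)(0)/k! · t^k.

-14*t^4/3 + 14*t^3/3 - 2*t^2 + 2*t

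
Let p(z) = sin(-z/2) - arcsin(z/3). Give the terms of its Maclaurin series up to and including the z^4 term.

19*z^3/1296 - 5*z/6

Expand each term separately and add.
p(0) = 0
p′(0) = -5/6
p′′(0) = 0
p′′′(0) = 19/216
p^(4)(0) = 0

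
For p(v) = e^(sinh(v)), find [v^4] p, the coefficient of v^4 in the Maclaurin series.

5/24

Substitute the inner expansion into the outer series and collect powers.
p(0) = 1
p′(0) = 1
p′′(0) = 1
p′′′(0) = 2
p^(4)(0) = 5
Dividing each by k! gives the coefficients c_0, ..., c_4.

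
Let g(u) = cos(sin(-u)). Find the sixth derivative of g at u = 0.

Let u equal the inner series; expand the outer function in u and truncate.
The coefficient of u^6 in the expansion is -37/720, so g^(6)(0) = 6! * (-37/720) = -37.

-37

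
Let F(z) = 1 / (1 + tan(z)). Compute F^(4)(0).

40

Write 1/(1+u) = 1 - u + u^2 - u^3 + ... and substitute the series for u.
The coefficient of z^4 in the expansion is 5/3, so F^(4)(0) = 4! * (5/3) = 40.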